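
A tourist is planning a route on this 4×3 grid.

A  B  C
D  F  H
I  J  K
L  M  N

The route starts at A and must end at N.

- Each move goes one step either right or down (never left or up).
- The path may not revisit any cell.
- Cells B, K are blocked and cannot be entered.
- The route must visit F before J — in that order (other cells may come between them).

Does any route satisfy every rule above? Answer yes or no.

yes

One route that works: A → D → F → J → M → N.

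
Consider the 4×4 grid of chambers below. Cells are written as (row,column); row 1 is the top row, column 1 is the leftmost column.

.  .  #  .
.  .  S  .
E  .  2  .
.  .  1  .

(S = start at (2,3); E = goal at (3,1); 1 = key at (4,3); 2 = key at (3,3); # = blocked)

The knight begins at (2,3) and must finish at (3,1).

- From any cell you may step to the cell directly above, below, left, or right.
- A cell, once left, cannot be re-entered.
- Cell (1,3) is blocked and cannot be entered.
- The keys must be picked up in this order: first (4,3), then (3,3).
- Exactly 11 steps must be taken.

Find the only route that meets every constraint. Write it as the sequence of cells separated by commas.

(2,3), (2,4), (3,4), (4,4), (4,3), (3,3), (3,2), (2,2), (1,2), (1,1), (2,1), (3,1)

The waypoints must appear in the order (4,3), (3,3), with no cell reused.
Route from (2,3): right 1 to (2,4), down 2 to (4,4), left 1 to (4,3), up 1 to (3,3), left 1 to (3,2), up 2 to (1,2), left 1 to (1,1), down 2 to (3,1) — 11 moves in all.
Check: order respected (1 at step 4, 2 at step 5); 11 moves as required.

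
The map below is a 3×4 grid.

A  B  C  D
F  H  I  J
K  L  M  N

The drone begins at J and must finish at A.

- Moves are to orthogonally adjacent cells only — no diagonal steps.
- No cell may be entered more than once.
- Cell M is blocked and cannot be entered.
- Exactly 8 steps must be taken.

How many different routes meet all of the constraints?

3

Need simple routes of exactly 8 moves from J to A (Manhattan distance 4, so 2 moves are spent on a detour and 2 undoing it).
Enumerating: J D C I H L K F A | J D C B H L K F A | J I C B H L K F A.
That gives 3 routes.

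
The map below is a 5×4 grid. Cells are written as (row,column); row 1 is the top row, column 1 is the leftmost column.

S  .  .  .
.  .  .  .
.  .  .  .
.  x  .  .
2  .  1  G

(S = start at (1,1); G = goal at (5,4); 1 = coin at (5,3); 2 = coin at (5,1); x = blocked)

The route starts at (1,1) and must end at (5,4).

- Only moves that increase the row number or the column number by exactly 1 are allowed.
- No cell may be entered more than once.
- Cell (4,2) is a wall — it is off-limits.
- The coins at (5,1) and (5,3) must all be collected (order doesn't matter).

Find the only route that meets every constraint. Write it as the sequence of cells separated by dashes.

Moves only go right or down, so the column and row indices never decrease.
Route from (1,1): down 4 to (5,1), right 3 to (5,4) — 7 moves in all.
Check: all required cells visited.

(1,1) - (2,1) - (3,1) - (4,1) - (5,1) - (5,2) - (5,3) - (5,4)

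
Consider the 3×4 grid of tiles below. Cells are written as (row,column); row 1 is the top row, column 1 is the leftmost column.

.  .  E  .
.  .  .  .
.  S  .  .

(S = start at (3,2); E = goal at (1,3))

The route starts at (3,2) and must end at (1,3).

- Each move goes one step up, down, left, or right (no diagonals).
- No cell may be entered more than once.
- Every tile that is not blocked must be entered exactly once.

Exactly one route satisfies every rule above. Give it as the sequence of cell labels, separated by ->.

(3,2) -> (3,1) -> (2,1) -> (1,1) -> (1,2) -> (2,2) -> (2,3) -> (3,3) -> (3,4) -> (2,4) -> (1,4) -> (1,3)

Need to visit all 12 open cells exactly once, starting at (3,2) and ending at (1,3).
Cell (3,1) has only two open neighbours ((2,1) and (3,2)), so the path must pass straight through it: one of those is the cell it's entered from and the other is where it exits.
Route from (3,2): left 1 to (3,1), up 2 to (1,1), right 1 to (1,2), down 1 to (2,2), right 1 to (2,3), down 1 to (3,3), right 1 to (3,4), up 2 to (1,4), left 1 to (1,3) — 11 moves in all.
Check: all 12 open cells covered.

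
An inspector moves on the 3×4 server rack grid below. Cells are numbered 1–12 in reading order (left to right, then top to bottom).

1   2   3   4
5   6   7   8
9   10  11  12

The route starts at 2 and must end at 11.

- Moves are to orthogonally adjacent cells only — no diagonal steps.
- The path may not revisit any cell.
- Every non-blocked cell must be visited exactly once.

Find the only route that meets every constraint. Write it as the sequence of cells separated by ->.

Need to visit all 12 open cells exactly once, starting at 2 and ending at 11.
Cell 12 has only two open neighbours (8 and 11), so the path must pass straight through it: one of those is the cell it's entered from and the other is where it exits.
Route from 2: left 1 to 1, down 2 to 9, right 1 to 10, up 1 to 6, right 1 to 7, up 1 to 3, right 1 to 4, down 2 to 12, left 1 to 11 — 11 moves in all.
Check: all 12 open cells covered.

2 -> 1 -> 5 -> 9 -> 10 -> 6 -> 7 -> 3 -> 4 -> 8 -> 12 -> 11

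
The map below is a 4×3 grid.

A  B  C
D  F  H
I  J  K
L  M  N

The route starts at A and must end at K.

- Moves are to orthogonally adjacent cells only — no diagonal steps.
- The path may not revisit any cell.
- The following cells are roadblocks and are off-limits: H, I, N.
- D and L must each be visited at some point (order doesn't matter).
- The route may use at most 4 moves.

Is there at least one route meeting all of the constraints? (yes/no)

L must be visited but has only one open neighbour (M), and it is neither the start nor the goal — the route would have to enter and leave through M, re-entering it.

no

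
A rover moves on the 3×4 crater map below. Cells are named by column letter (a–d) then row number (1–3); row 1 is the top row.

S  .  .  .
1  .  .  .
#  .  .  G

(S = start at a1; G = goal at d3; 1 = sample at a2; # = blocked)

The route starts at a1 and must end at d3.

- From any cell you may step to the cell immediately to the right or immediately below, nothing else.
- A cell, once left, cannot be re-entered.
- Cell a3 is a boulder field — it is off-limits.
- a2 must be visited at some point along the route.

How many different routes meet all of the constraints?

A right/down-only route from a1 to d3 makes exactly 2 down-moves and 3 right-moves in some order.
With no other constraints that would be C(5,2) = 10 routes.
Split at a2 and multiply the segment counts (each segment already excludes blocked cells): a1→a2: 1; a2→d3: 3; product = 3.
That gives 3 routes.

3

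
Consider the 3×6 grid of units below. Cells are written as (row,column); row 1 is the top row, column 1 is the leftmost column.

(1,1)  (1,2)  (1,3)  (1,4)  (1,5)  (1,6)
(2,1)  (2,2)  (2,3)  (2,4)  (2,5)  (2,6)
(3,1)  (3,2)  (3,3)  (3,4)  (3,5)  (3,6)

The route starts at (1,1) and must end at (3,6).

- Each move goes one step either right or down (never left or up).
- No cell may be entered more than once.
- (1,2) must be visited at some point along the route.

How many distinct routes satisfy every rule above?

A right/down-only route from (1,1) to (3,6) makes exactly 2 down-moves and 5 right-moves in some order.
With no other constraints that would be C(7,2) = 21 routes.
Split at (1,2) and multiply the segment counts: (1,1)→(1,2): 1; (1,2)→(3,6): 15; product = 15.
That gives 15 routes.

15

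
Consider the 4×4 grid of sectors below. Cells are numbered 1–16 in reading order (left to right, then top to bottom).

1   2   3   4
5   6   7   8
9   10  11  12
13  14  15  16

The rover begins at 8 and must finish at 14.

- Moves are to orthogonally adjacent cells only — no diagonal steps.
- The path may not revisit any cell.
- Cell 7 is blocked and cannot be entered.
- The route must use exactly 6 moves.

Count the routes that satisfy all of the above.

3

Need simple routes of exactly 6 moves from 8 to 14 (Manhattan distance 4, so 1 moves are spent on a detour and 1 undoing it).
Enumerating: 8 4 3 2 6 10 14 | 8 12 16 15 11 10 14 | 8 12 11 10 9 13 14.
That gives 3 routes.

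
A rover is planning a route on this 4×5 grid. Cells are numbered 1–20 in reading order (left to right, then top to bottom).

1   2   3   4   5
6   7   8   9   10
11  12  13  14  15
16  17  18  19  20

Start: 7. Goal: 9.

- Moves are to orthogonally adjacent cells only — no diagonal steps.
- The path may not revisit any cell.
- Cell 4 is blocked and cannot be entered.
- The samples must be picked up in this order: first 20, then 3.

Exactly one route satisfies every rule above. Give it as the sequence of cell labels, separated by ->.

7 -> 12 -> 13 -> 14 -> 15 -> 20 -> 19 -> 18 -> 17 -> 16 -> 11 -> 6 -> 1 -> 2 -> 3 -> 8 -> 9

The waypoints must appear in the order 20, 3, with no cell reused.
Route from 7: down 1 to 12, right 3 to 15, down 1 to 20, left 4 to 16, up 3 to 1, right 2 to 3, down 1 to 8, right 1 to 9 — 16 moves in all.
Check: order respected (20 at step 5, 3 at step 14).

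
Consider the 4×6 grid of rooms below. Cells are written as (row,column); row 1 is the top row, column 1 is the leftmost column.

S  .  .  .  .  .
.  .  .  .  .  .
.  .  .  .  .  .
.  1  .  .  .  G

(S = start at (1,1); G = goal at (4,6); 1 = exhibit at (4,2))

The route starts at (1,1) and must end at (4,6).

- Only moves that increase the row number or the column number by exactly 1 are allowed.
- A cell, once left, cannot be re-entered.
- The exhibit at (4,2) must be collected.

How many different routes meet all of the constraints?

A right/down-only route from (1,1) to (4,6) makes exactly 3 down-moves and 5 right-moves in some order.
With no other constraints that would be C(8,3) = 56 routes.
Split at (4,2) and multiply the segment counts: (1,1)→(4,2): 4; (4,2)→(4,6): 1; product = 4.
That gives 4 routes.

4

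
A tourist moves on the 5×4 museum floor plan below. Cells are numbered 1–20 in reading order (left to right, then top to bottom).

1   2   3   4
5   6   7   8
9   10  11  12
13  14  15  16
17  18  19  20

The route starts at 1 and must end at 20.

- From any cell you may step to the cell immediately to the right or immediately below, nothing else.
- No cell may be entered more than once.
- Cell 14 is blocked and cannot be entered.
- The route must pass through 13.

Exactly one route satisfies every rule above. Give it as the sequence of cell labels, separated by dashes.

Moves only go right or down, so the column and row indices never decrease.
Route from 1: 4× down (reaching 17), 3× right (reaching 20) — 7 moves in all.
Check: all required cells visited.

1 - 5 - 9 - 13 - 17 - 18 - 19 - 20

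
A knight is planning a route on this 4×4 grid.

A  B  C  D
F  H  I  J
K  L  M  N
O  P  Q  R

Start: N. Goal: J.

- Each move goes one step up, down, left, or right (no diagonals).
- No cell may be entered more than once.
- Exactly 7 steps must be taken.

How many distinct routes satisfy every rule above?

10

Need simple routes of exactly 7 moves from N to J (Manhattan distance 1, so 3 moves are spent on a detour and 3 undoing it).
Branch systematically from the start, pruning whenever the remaining move budget drops below the Manhattan distance to J or differs from it in parity. Grouping the completions by first move — via R: 4; via M: 6 (no valid completion starts via J) — and summing: 4 + 6 = 10.
That gives 10 routes.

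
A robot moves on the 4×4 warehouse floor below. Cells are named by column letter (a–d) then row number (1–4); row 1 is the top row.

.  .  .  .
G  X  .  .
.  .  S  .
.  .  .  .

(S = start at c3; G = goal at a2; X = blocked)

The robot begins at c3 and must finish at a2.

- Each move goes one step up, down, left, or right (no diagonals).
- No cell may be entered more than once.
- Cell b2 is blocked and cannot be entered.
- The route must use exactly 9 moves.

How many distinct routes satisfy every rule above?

Need simple routes of exactly 9 moves from c3 to a2 (Manhattan distance 3, so 3 moves are spent on a detour and 3 undoing it).
Enumerating: c3 c2 d2 d3 d4 c4 b4 b3 a3 a2 | c3 c2 d2 d3 d4 c4 b4 a4 a3 a2 | c3 c4 d4 d3 d2 d1 c1 b1 a1 a2 | c3 c4 d4 d3 d2 c2 c1 b1 a1 a2.
That gives 4 routes.

4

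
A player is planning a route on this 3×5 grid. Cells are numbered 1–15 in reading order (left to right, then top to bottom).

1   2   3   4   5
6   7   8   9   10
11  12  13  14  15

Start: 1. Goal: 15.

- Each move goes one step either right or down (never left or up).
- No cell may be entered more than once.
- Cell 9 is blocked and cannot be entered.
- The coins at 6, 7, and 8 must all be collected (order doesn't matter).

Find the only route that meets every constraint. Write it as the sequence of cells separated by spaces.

Moves only go right or down, so the column and row indices never decrease.
Route from 1: down to 6, 2× right (reaching 8), down to 13, 2× right (reaching 15) — 6 moves in all.
Check: all required cells visited.

1 6 7 8 13 14 15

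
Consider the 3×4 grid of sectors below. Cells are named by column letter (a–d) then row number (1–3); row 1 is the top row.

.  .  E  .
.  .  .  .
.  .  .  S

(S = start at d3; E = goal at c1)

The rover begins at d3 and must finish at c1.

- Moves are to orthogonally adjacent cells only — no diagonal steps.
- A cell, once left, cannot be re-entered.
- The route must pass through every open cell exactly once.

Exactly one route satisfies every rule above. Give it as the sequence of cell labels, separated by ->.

Need to visit all 12 open cells exactly once, starting at d3 and ending at c1.
Cell d1 has only two open neighbours (d2 and c1), so the path must pass straight through it: one of those is the cell it's entered from and the other is where it exits.
Route from d3: left 3 to a3, up 2 to a1, right 1 to b1, down 1 to b2, right 2 to d2, up 1 to d1, left 1 to c1 — 11 moves in all.
Check: all 12 open cells covered.

d3 -> c3 -> b3 -> a3 -> a2 -> a1 -> b1 -> b2 -> c2 -> d2 -> d1 -> c1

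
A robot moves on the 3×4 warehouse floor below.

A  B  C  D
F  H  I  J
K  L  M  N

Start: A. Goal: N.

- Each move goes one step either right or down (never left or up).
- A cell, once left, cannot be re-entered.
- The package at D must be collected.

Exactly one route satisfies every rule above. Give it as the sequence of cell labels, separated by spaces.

Moves only go right or down, so the column and row indices never decrease.
Route from A: 3× right (reaching D), 2× down (reaching N) — 5 moves in all.
Check: all required cells visited.

A B C D J N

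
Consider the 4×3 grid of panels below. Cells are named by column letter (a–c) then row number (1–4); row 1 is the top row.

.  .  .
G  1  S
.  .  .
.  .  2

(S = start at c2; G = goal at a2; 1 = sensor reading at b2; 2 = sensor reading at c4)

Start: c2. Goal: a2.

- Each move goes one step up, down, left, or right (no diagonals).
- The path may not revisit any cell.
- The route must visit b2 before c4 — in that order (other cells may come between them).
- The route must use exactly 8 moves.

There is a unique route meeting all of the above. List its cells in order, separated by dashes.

c2 - b2 - b3 - c3 - c4 - b4 - a4 - a3 - a2

The waypoints must appear in the order b2, c4, with no cell reused.
Route from c2: left to b2, down to b3, right to c3, down to c4, 2× left (reaching a4), 2× up (reaching a2) — 8 moves in all.
Check: order respected (1 at step 1, 2 at step 4); 8 moves as required.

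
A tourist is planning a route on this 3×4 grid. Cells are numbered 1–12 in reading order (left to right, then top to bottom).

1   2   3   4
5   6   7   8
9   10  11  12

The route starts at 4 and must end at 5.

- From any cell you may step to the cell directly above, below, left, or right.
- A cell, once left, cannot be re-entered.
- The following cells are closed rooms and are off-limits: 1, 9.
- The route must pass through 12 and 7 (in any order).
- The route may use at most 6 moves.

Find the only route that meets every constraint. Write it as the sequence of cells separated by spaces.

4 8 12 11 7 6 5

Any route must reach 12 and 7 and still end at 5 within 6 moves, so the order of the required stops is forced.
Route from 4: down 2 to 12, left 1 to 11, up 1 to 7, left 2 to 5 — 6 moves in all.
Check: all required cells visited; 6 ≤ 6 moves.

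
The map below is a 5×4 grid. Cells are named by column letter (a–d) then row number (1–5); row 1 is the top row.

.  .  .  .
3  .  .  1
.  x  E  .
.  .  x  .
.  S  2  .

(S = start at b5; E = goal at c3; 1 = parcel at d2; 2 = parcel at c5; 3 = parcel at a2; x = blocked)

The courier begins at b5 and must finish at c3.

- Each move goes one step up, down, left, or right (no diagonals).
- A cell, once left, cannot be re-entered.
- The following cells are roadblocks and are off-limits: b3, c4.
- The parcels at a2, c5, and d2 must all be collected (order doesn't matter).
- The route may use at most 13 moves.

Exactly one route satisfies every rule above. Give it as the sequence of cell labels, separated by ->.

b5 -> c5 -> d5 -> d4 -> d3 -> d2 -> d1 -> c1 -> b1 -> a1 -> a2 -> b2 -> c2 -> c3

The budget equals the shortest possible length, so every move has to be on a shortest route through the required cells.
Route from b5: right 2 to d5, up 4 to d1, left 3 to a1, down 1 to a2, right 2 to c2, down 1 to c3 — 13 moves in all.
Check: all required cells visited; 13 ≤ 13 moves.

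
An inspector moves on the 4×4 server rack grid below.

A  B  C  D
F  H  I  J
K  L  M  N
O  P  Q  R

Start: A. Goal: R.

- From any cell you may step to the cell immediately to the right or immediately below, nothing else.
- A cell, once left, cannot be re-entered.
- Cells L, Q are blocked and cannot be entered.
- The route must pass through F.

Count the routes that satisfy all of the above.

A right/down-only route from A to R makes exactly 3 down-moves and 3 right-moves in some order.
With no other constraints that would be C(6,3) = 20 routes.
Split at F and multiply the segment counts (each segment already excludes blocked cells): A→F: 1; F→R: 2; product = 2.
That gives 2 routes.

2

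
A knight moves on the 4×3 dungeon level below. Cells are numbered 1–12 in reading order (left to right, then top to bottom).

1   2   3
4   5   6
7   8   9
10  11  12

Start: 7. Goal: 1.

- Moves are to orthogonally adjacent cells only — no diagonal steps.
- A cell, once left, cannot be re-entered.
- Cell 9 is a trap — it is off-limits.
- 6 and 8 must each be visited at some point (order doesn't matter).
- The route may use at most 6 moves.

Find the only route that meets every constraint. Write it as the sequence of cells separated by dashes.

7 - 8 - 5 - 6 - 3 - 2 - 1

The budget equals the shortest possible length, so every move has to be on a shortest route through the required cells.
Route from 7: right to 8, up to 5, right to 6, up to 3, 2× left (reaching 1) — 6 moves in all.
Check: all required cells visited; 6 ≤ 6 moves.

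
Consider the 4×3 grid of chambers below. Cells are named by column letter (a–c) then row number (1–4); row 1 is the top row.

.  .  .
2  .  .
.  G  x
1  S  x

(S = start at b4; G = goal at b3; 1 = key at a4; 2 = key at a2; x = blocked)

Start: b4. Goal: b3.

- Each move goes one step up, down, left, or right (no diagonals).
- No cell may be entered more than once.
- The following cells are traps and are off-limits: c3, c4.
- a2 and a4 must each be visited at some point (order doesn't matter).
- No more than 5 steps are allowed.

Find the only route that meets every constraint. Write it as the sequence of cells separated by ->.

The budget equals the shortest possible length, so every move has to be on a shortest route through the required cells.
Route from b4: left to a4, 2× up (reaching a2), right to b2, down to b3 — 5 moves in all.
Check: all required cells visited; 5 ≤ 5 moves.

b4 -> a4 -> a3 -> a2 -> b2 -> b3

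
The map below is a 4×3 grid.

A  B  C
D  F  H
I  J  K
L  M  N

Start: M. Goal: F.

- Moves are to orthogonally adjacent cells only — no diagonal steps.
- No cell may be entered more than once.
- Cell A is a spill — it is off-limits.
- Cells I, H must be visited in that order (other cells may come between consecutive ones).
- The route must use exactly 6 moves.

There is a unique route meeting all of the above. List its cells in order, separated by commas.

M, L, I, J, K, H, F

The waypoints must appear in the order I, H, with no cell reused.
Route from M: left 1 to L, up 1 to I, right 2 to K, up 1 to H, left 1 to F — 6 moves in all.
Check: order respected (I at step 2, H at step 5); 6 moves as required.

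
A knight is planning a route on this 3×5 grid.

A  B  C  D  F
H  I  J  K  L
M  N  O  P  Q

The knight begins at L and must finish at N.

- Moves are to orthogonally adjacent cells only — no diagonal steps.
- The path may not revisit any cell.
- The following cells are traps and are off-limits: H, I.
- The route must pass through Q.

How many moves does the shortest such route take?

4

Any route passes through Q somewhere between L and N. Summing Manhattan distances along the two legs (L → Q → N) gives a lower bound of 1 + 3 = 4 moves.
A route of 4 moves achieves this: L → Q → P → O → N.
Since 4 matches the lower bound, it is optimal.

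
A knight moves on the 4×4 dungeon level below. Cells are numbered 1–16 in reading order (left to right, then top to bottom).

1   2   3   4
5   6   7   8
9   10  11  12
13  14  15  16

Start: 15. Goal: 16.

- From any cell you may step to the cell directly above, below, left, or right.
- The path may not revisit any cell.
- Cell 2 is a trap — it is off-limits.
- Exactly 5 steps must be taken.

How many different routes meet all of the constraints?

2

Need simple routes of exactly 5 moves from 15 to 16 (Manhattan distance 1, so 2 moves are spent on a detour and 2 undoing it).
Enumerating: 15 11 7 8 12 16 | 15 14 10 11 12 16.
That gives 2 routes.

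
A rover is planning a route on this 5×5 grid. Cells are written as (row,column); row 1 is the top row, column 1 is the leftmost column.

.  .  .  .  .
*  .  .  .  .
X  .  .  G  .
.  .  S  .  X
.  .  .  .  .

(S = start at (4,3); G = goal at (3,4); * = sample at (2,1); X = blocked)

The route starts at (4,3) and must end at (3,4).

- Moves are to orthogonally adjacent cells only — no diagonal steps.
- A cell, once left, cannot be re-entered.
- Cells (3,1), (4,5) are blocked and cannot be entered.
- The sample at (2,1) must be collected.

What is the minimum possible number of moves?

Any route passes through (2,1) somewhere between (4,3) and (3,4). Summing Manhattan distances along the two legs ((4,3) → (2,1) → (3,4)) gives a lower bound of 4 + 4 = 8 moves.
The shortest route satisfying every rule uses 10 moves: (4,3) → (3,3) → (2,3) → (2,2) → (2,1) → (1,1) → (1,2) → (1,3) → (1,4) → (2,4) → (3,4).
The no-revisit rule (legs can't share cells) pushes the minimum above the 8-move bound; an exhaustive check rules out every length from 8 to 9, leaving 10 as the minimum.

10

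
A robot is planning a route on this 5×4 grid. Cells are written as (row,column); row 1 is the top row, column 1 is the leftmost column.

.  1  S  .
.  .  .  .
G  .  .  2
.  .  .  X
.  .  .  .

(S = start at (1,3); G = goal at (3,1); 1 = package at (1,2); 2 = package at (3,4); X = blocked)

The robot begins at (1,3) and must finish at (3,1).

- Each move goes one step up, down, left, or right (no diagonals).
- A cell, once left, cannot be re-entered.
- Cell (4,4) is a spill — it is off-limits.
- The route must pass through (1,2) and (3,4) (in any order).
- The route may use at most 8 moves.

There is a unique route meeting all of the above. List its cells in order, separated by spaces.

The 8-move cap with required stops at (1,2), (3,4) leaves no slack for detours.
Route from (1,3): left 1 to (1,2), down 1 to (2,2), right 2 to (2,4), down 1 to (3,4), left 3 to (3,1) — 8 moves in all.
Check: all required cells visited; 8 ≤ 8 moves.

(1,3) (1,2) (2,2) (2,3) (2,4) (3,4) (3,3) (3,2) (3,1)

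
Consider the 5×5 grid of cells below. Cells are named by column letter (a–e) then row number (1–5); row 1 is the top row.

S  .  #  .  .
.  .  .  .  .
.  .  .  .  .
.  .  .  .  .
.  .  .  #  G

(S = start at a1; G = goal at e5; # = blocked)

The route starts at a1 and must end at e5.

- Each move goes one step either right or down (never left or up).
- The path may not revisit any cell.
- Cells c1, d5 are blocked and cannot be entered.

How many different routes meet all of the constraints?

25

A right/down-only route from a1 to e5 makes exactly 4 down-moves and 4 right-moves in some order.
With no other constraints that would be C(8,4) = 70 routes.
Subtract routes through each blocked cell (inclusion–exclusion for overlaps): − through c1: 15 − through d5: 35 + through c1&d5: 5 → 25.
That gives 25 routes.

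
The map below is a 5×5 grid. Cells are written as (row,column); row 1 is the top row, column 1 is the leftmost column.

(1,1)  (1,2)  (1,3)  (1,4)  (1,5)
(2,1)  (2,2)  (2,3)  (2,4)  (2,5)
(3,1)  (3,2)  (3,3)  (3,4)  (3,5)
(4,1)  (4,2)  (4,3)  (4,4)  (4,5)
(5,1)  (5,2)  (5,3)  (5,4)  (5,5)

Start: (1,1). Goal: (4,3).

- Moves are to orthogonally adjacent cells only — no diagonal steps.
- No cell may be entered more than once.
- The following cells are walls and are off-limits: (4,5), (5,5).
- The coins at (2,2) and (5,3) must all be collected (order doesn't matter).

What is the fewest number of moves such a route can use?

Any route passes through (2,2) and (5,3) in some order between (1,1) and (4,3). Summing Manhattan distances along each leg and taking the cheapest ordering ((1,1) → (2,2) → (5,3) → (4,3)) gives a lower bound of 2 + 4 + 1 = 7 moves.
A route of 7 moves achieves this: (1,1) → (2,1) → (2,2) → (3,2) → (4,2) → (5,2) → (5,3) → (4,3).
Since 7 matches the lower bound, it is optimal.

7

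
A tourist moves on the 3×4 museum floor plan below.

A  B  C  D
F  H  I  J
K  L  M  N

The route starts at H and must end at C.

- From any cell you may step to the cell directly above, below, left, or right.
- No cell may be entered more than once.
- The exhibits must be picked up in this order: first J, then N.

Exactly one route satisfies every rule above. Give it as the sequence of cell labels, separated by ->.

H -> I -> J -> N -> M -> L -> K -> F -> A -> B -> C

The waypoints must appear in the order J, N, with no cell reused.
Route from H: right 2 to J, down 1 to N, left 3 to K, up 2 to A, right 2 to C — 10 moves in all.
Check: order respected (J at step 2, N at step 3).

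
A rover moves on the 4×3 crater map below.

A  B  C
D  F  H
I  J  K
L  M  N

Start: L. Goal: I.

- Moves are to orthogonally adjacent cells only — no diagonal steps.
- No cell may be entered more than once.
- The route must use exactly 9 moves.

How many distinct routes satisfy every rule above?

9

Need simple routes of exactly 9 moves from L to I (Manhattan distance 1, so 4 moves are spent on a detour and 4 undoing it).
Branch systematically from the start, pruning whenever the remaining move budget drops below the Manhattan distance to I or differs from it in parity. Every completion starts via M: 9 (no valid completion starts via I).
That gives 9 routes.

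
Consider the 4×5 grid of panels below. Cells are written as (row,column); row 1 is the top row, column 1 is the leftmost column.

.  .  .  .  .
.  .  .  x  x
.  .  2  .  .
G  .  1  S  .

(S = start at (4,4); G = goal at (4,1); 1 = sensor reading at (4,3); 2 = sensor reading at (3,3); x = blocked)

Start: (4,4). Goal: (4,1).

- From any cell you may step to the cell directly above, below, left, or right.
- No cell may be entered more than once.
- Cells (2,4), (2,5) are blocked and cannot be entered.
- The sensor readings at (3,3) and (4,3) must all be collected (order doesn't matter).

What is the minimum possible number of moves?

5

Any route passes through (3,3) and (4,3) in some order between (4,4) and (4,1). Summing Manhattan distances along each leg and taking the cheapest ordering ((4,4) → (4,3) → (3,3) → (4,1)) gives a lower bound of 1 + 1 + 3 = 5 moves.
A route of 5 moves achieves this: (4,4) → (3,4) → (3,3) → (4,3) → (4,2) → (4,1).
Since 5 matches the lower bound, it is optimal.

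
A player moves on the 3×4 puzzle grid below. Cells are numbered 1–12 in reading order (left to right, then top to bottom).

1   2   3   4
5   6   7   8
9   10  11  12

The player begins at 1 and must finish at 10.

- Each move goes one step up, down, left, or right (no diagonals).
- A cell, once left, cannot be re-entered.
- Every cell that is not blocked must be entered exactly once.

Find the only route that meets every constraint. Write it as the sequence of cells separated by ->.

1 -> 2 -> 3 -> 4 -> 8 -> 12 -> 11 -> 7 -> 6 -> 5 -> 9 -> 10

Need to visit all 12 open cells exactly once, starting at 1 and ending at 10.
Cell 4 has only two open neighbours (8 and 3), so the path must pass straight through it: one of those is the cell it's entered from and the other is where it exits.
Route from 1: 3× right (reaching 4), 2× down (reaching 12), left to 11, up to 7, 2× left (reaching 5), down to 9, right to 10 — 11 moves in all.
Check: all 12 open cells covered.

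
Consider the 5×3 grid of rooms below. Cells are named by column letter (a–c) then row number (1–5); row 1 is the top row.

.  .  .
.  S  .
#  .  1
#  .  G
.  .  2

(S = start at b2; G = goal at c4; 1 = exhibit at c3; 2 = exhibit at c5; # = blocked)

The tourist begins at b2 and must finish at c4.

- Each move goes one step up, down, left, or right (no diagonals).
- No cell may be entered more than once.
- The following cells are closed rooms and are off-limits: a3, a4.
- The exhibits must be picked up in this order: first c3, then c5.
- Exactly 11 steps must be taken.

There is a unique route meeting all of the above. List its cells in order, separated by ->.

The waypoints must appear in the order c3, c5, with no cell reused.
Route from b2: left 1 to a2, up 1 to a1, right 2 to c1, down 2 to c3, left 1 to b3, down 2 to b5, right 1 to c5, up 1 to c4 — 11 moves in all.
Check: order respected (1 at step 6, 2 at step 10); 11 moves as required.

b2 -> a2 -> a1 -> b1 -> c1 -> c2 -> c3 -> b3 -> b4 -> b5 -> c5 -> c4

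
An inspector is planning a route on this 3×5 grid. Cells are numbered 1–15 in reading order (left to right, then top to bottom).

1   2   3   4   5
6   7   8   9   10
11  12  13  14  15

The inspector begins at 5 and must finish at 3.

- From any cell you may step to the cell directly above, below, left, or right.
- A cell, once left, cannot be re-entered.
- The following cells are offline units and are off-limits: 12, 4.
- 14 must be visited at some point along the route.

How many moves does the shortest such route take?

Any route passes through 14 somewhere between 5 and 3. Summing Manhattan distances along the two legs (5 → 14 → 3) gives a lower bound of 3 + 3 = 6 moves.
A route of 6 moves achieves this: 5 → 10 → 15 → 14 → 9 → 8 → 3.
Since 6 matches the lower bound, it is optimal.

6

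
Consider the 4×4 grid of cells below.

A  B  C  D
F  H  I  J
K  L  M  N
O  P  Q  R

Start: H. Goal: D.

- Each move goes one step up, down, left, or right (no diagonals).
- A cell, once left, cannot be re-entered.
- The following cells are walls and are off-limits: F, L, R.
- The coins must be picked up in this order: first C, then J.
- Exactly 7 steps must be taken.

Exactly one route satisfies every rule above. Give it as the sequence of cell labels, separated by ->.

H -> B -> C -> I -> M -> N -> J -> D

The waypoints must appear in the order C, J, with no cell reused.
Route from H: up 1 to B, right 1 to C, down 2 to M, right 1 to N, up 2 to D — 7 moves in all.
Check: order respected (C at step 2, J at step 6); 7 moves as required.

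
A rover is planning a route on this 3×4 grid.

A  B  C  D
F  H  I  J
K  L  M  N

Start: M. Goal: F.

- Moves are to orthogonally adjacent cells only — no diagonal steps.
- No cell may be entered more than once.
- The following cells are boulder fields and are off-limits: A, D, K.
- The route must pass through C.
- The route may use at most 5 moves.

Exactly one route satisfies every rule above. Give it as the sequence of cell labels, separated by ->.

Any route must reach C and still end at F within 5 moves, so the order of the required stops is forced.
Route from M: 2× up (reaching C), left to B, down to H, left to F — 5 moves in all.
Check: all required cells visited; 5 ≤ 5 moves.

M -> I -> C -> B -> H -> F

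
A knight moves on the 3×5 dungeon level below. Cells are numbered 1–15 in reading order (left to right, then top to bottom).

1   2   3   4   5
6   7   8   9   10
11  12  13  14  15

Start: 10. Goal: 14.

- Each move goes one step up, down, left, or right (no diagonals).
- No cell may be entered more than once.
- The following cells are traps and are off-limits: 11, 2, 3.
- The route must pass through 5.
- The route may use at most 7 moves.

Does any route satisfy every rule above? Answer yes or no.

yes

One route that works: 10 → 5 → 4 → 9 → 14.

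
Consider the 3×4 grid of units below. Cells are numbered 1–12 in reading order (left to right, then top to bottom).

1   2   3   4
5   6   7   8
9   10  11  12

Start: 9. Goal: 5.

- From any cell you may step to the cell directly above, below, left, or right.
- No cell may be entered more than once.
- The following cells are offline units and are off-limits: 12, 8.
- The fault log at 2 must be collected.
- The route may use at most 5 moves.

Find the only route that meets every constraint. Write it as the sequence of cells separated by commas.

9, 10, 6, 2, 1, 5

The 5-move cap with required stops at 2 leaves no slack for detours.
Route from 9: right 1 to 10, up 2 to 2, left 1 to 1, down 1 to 5 — 5 moves in all.
Check: all required cells visited; 5 ≤ 5 moves.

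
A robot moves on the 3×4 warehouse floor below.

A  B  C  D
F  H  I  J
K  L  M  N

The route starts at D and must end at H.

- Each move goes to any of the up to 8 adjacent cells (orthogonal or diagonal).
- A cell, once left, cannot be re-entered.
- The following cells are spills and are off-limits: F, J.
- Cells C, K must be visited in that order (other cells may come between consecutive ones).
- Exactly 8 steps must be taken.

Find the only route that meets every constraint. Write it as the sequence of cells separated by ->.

D -> C -> B -> I -> N -> M -> L -> K -> H

The waypoints must appear in the order C, K, with no cell reused.
Route from D: left 2 to B, down-right 2 to N, left 3 to K, up-right 1 to H — 8 moves in all.
Check: order respected (C at step 1, K at step 7); 8 moves as required.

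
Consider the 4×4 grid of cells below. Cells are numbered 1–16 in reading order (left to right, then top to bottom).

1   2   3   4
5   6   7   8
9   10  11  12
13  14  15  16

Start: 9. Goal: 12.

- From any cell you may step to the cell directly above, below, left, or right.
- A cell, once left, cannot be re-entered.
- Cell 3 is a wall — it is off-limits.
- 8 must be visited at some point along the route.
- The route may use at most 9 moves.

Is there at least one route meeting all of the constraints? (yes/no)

One route that works: 9 → 5 → 6 → 7 → 8 → 12.

yes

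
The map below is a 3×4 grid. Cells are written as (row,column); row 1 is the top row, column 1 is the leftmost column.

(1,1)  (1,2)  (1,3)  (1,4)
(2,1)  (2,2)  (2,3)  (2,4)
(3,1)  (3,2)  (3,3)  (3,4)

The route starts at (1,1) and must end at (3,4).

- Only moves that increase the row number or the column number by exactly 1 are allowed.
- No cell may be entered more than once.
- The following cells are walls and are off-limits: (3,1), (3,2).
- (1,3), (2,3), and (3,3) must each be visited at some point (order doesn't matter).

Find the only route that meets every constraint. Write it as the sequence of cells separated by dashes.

Moves only go right or down, so the column and row indices never decrease.
Route from (1,1): 2× right (reaching (1,3)), 2× down (reaching (3,3)), right to (3,4) — 5 moves in all.
Check: all required cells visited.

(1,1) - (1,2) - (1,3) - (2,3) - (3,3) - (3,4)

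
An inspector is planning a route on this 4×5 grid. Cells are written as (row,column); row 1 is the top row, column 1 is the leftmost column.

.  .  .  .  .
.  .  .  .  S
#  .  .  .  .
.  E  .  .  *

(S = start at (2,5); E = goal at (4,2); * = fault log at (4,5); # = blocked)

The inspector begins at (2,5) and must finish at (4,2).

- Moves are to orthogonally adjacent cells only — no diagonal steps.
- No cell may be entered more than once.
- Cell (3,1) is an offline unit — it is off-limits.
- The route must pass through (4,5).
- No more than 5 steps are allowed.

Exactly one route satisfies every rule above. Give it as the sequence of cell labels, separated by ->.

The 5-move cap with required stops at (4,5) leaves no slack for detours.
Route from (2,5): 2× down (reaching (4,5)), 3× left (reaching (4,2)) — 5 moves in all.
Check: all required cells visited; 5 ≤ 5 moves.

(2,5) -> (3,5) -> (4,5) -> (4,4) -> (4,3) -> (4,2)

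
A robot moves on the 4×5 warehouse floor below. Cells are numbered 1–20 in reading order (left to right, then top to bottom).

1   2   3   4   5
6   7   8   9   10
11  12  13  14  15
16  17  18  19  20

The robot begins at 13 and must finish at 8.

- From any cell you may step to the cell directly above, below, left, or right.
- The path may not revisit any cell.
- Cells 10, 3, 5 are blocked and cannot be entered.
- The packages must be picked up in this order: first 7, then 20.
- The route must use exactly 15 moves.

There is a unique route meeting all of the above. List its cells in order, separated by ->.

The waypoints must appear in the order 7, 20, with no cell reused.
Route from 13: left 1 to 12, up 2 to 2, left 1 to 1, down 3 to 16, right 4 to 20, up 1 to 15, left 1 to 14, up 1 to 9, left 1 to 8 — 15 moves in all.
Check: order respected (7 at step 2, 20 at step 11); 15 moves as required.

13 -> 12 -> 7 -> 2 -> 1 -> 6 -> 11 -> 16 -> 17 -> 18 -> 19 -> 20 -> 15 -> 14 -> 9 -> 8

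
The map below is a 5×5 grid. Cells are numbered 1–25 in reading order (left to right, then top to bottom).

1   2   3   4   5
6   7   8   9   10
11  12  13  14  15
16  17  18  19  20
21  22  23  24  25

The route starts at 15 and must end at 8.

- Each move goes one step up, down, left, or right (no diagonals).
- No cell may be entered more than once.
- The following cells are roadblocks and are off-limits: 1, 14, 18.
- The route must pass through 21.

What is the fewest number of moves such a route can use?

11

Any route passes through 21 somewhere between 15 and 8. Summing Manhattan distances along the two legs (15 → 21 → 8) gives a lower bound of 6 + 5 = 11 moves.
A route of 11 moves achieves this: 15 → 20 → 25 → 24 → 23 → 22 → 21 → 16 → 11 → 6 → 7 → 8.
Since 11 matches the lower bound, it is optimal.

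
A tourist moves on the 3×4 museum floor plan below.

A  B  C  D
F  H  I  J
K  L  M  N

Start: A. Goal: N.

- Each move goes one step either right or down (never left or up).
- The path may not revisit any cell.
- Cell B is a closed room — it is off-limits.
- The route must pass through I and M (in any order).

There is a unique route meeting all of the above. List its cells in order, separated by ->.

A -> F -> H -> I -> M -> N

Moves only go right or down, so the column and row indices never decrease.
Route from A: down to F, 2× right (reaching I), down to M, right to N — 5 moves in all.
Check: all required cells visited.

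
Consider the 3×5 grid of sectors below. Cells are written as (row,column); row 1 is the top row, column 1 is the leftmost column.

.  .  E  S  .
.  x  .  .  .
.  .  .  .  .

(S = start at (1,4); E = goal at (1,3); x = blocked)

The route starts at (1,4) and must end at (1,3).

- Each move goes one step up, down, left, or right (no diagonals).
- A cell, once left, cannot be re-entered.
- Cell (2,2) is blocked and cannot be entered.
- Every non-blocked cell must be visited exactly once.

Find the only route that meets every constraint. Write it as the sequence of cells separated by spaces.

Need to visit all 14 open cells exactly once, starting at (1,4) and ending at (1,3).
Cell (1,2) has only two open neighbours ((1,1) and (1,3)), so the path must pass straight through it: one of those is the cell it's entered from and the other is where it exits.
Route from (1,4): right to (1,5), 2× down (reaching (3,5)), left to (3,4), up to (2,4), left to (2,3), down to (3,3), 2× left (reaching (3,1)), 2× up (reaching (1,1)), 2× right (reaching (1,3)) — 13 moves in all.
Check: all 14 open cells covered.

(1,4) (1,5) (2,5) (3,5) (3,4) (2,4) (2,3) (3,3) (3,2) (3,1) (2,1) (1,1) (1,2) (1,3)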